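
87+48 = 135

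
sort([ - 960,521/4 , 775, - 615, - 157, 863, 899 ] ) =[ - 960,-615, - 157,521/4, 775, 863, 899] 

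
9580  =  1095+8485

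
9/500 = 9/500 = 0.02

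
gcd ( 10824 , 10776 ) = 24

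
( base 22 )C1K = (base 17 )1342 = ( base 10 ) 5850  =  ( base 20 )ECA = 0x16DA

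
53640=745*72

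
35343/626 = 35343/626 =56.46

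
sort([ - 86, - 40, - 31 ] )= [-86,  -  40, - 31] 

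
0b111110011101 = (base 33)3m4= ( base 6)30301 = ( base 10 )3997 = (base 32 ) 3st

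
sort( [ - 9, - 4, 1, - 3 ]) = [ - 9, - 4, - 3, 1]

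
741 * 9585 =7102485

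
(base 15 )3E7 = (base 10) 892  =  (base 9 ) 1201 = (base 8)1574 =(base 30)tm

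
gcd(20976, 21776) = 16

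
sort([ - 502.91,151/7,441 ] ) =[ - 502.91,  151/7 , 441 ] 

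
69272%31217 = 6838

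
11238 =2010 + 9228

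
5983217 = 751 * 7967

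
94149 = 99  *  951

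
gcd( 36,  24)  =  12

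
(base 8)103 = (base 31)25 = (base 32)23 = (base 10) 67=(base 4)1003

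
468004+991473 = 1459477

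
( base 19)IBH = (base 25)aio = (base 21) F54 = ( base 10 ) 6724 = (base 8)15104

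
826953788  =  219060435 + 607893353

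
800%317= 166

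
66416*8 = 531328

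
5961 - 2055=3906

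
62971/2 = 62971/2 = 31485.50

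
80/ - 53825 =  - 16/10765 = -0.00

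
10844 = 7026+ 3818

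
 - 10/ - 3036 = 5/1518 = 0.00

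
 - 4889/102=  - 4889/102 = - 47.93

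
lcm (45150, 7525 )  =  45150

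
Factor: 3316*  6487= 2^2*13^1*499^1*829^1=21510892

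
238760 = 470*508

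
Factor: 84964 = 2^2 * 11^1*1931^1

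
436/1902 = 218/951=0.23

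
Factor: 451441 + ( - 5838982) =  - 3^1*1795847^1 = - 5387541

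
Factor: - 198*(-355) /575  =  2^1*3^2* 5^(- 1 )*11^1 * 23^(  -  1)*71^1= 14058/115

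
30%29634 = 30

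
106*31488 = 3337728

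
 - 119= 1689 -1808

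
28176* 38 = 1070688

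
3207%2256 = 951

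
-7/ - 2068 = 7/2068 = 0.00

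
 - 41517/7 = - 5931 = - 5931.00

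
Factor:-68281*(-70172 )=2^2*53^1*331^1*68281^1=4791414332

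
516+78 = 594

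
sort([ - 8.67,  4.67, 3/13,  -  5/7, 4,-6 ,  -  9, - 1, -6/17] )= [-9, - 8.67, - 6, - 1,  -  5/7, - 6/17, 3/13,4, 4.67 ] 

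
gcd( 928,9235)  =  1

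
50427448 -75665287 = - 25237839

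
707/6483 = 707/6483 = 0.11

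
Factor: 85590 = 2^1*3^3*5^1*317^1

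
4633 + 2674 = 7307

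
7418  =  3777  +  3641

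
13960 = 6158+7802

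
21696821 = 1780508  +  19916313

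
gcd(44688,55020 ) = 84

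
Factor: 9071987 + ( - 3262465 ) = 2^1*461^1*6301^1 = 5809522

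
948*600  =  568800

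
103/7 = 103/7=14.71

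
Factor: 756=2^2*3^3 *7^1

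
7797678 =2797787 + 4999891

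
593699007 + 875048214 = 1468747221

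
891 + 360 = 1251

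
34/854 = 17/427 = 0.04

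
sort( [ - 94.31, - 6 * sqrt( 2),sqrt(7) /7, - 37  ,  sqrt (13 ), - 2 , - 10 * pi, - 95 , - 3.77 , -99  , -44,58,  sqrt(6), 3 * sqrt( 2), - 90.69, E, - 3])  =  [ - 99, - 95,- 94.31, - 90.69, - 44, - 37 , - 10*pi,-6 * sqrt(2),  -  3.77 ,-3, - 2,sqrt( 7)/7 , sqrt(6),E , sqrt( 13),3 * sqrt( 2), 58]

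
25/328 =25/328 = 0.08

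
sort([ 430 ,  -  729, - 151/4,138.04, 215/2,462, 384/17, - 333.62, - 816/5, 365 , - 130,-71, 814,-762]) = [  -  762 , - 729, - 333.62, - 816/5,  -  130, - 71 , - 151/4,384/17,215/2, 138.04, 365,430,462,814]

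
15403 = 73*211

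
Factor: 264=2^3 *3^1*11^1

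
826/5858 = 413/2929 = 0.14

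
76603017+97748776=174351793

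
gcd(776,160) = 8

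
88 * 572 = 50336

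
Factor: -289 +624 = 335 = 5^1*67^1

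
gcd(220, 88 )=44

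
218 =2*109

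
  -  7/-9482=7/9482 = 0.00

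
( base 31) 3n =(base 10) 116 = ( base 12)98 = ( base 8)164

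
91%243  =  91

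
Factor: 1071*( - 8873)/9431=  - 9502983/9431 = - 3^2*7^1*17^1* 19^1*467^1*9431^ (-1) 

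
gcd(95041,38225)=1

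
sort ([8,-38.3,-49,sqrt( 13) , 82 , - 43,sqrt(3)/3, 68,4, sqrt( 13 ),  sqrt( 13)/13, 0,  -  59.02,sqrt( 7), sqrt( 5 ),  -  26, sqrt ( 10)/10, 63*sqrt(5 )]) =[ - 59.02, - 49, - 43,  -  38.3,-26, 0, sqrt( 13 ) /13,sqrt( 10 )/10,sqrt ( 3) /3,  sqrt (5),sqrt(7) , sqrt( 13),sqrt( 13 ),  4, 8, 68, 82,63*sqrt ( 5)]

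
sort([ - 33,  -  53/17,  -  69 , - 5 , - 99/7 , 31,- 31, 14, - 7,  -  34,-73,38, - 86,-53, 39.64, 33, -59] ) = [ - 86,-73, -69 , - 59, -53,  -  34, - 33, - 31, - 99/7, - 7 ,  -  5, - 53/17, 14,  31, 33,38,  39.64] 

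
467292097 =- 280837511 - -748129608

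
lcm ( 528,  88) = 528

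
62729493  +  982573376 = 1045302869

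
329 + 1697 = 2026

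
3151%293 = 221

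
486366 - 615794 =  - 129428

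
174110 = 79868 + 94242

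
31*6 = 186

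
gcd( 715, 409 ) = 1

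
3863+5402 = 9265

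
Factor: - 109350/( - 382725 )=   2^1*7^( - 1) = 2/7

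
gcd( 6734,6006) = 182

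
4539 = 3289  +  1250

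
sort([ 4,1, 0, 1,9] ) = [ 0, 1,1,4, 9]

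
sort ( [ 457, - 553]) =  [ - 553 , 457]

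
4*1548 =6192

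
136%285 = 136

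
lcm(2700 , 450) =2700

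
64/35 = 1+29/35 = 1.83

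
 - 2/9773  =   - 2/9773 = -  0.00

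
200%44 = 24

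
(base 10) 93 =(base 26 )3f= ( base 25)3i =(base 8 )135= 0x5d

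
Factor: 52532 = 2^2*23^1*571^1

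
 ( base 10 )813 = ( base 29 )s1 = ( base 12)579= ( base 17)2de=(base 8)1455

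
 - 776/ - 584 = 1  +  24/73 = 1.33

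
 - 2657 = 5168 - 7825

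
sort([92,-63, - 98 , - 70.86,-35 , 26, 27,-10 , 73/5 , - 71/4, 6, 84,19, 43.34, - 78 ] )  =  [ - 98, - 78,-70.86, - 63,-35  ,  -  71/4,- 10,  6,73/5 , 19,26,27, 43.34,84, 92 ]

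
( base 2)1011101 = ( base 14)69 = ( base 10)93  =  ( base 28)39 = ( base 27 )3c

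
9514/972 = 4757/486 = 9.79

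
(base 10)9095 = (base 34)7th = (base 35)7EU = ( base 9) 13425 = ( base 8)21607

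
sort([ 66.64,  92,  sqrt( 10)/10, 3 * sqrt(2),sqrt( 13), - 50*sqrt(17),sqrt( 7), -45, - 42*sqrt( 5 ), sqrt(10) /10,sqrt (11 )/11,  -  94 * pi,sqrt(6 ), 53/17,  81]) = [  -  94*pi,-50 * sqrt( 17 ), - 42 * sqrt ( 5 ), -45,sqrt( 11 )/11,  sqrt( 10) /10,  sqrt( 10)/10, sqrt( 6),sqrt( 7),53/17,sqrt ( 13), 3*sqrt( 2),  66.64, 81,92 ] 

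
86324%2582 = 1118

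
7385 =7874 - 489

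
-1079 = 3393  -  4472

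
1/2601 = 1/2601 = 0.00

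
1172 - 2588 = - 1416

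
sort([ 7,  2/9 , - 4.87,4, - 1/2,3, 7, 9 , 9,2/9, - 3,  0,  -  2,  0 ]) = [ -4.87, - 3,-2 , - 1/2, 0, 0,2/9,2/9 , 3, 4 , 7,7 , 9,9]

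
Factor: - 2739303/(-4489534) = 2^( - 1 )*3^2*47^( - 1)*6823^( -1)*43481^1 = 391329/641362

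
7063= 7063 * 1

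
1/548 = 1/548 = 0.00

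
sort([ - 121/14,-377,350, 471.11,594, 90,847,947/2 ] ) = [ - 377, - 121/14, 90, 350,471.11,947/2, 594,847 ]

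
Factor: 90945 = 3^2*5^1*43^1 * 47^1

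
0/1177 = 0  =  0.00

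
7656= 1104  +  6552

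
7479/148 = 7479/148  =  50.53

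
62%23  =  16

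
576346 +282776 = 859122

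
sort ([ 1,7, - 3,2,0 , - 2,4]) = [- 3, - 2,0,1,2,4,  7]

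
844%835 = 9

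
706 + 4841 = 5547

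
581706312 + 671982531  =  1253688843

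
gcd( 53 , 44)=1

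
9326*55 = 512930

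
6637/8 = 6637/8 = 829.62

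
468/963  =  52/107=0.49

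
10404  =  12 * 867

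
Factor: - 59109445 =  -5^1 * 59^1*200371^1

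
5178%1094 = 802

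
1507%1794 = 1507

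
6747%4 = 3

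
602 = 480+122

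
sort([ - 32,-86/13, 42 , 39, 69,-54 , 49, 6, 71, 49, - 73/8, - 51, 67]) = [ - 54, - 51,-32,-73/8, - 86/13,6, 39 , 42,  49, 49, 67, 69, 71] 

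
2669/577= 2669/577 = 4.63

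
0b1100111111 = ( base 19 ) 25e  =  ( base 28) 11j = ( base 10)831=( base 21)1ic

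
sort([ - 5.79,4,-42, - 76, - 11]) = [-76, - 42,-11,  -  5.79,4]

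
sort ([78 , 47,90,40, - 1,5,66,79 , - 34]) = [-34, - 1, 5,40,47,66 , 78 , 79,90 ]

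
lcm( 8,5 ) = 40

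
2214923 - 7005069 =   -  4790146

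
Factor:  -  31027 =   -  19^1*23^1*71^1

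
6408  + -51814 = - 45406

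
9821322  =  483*20334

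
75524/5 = 15104 + 4/5 = 15104.80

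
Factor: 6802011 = 3^2*673^1*1123^1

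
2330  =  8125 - 5795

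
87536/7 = 12505 + 1/7 = 12505.14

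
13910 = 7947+5963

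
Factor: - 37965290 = - 2^1*5^1*11^1*345139^1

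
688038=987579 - 299541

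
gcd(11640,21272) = 8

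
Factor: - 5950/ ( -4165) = 10/7 = 2^1 * 5^1*7^( - 1 ) 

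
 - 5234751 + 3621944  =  -1612807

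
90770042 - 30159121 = 60610921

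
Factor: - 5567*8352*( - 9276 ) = 431293037184 =2^7 * 3^3*19^1*29^1 * 293^1 * 773^1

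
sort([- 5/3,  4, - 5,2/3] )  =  [ - 5, - 5/3,2/3  ,  4 ]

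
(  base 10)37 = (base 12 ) 31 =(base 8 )45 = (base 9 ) 41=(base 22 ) 1f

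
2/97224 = 1/48612 = 0.00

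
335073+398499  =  733572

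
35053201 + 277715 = 35330916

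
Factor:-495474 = -2^1*3^1*7^1*47^1*251^1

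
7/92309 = 1/13187 = 0.00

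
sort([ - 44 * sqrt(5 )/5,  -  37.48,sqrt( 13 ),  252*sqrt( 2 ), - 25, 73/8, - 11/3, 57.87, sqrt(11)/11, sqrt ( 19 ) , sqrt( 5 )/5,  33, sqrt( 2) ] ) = [ -37.48,-25,  -  44*sqrt(5)/5, - 11/3, sqrt(11 ) /11,sqrt(5)/5 , sqrt(2 ), sqrt( 13 ), sqrt (19), 73/8,33, 57.87, 252*sqrt( 2 )]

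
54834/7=7833 + 3/7 = 7833.43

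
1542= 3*514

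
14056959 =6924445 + 7132514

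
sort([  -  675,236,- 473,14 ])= [  -  675, - 473,  14,236 ]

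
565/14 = 40+5/14=40.36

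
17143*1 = 17143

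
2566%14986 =2566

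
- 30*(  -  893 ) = 26790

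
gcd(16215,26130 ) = 15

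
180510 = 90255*2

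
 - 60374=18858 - 79232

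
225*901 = 202725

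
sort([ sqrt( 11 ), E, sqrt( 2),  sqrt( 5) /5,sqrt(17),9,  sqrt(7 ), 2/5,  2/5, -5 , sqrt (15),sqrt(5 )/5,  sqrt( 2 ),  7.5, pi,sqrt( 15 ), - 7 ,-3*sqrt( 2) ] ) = [ - 7,-5 ,  -  3*sqrt( 2) , 2/5, 2/5, sqrt( 5 ) /5,sqrt( 5 )/5,sqrt( 2 ), sqrt( 2) , sqrt( 7 ), E , pi,sqrt(11), sqrt( 15), sqrt( 15 ),  sqrt( 17 ), 7.5,9] 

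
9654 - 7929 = 1725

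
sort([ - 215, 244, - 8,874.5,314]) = [ - 215,-8 , 244, 314 , 874.5]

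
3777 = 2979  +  798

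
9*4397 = 39573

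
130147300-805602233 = -675454933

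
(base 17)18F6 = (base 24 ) cnm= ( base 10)7486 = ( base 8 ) 16476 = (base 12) 43BA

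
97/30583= 97/30583 = 0.00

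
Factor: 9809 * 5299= 7^1*17^1*577^1*757^1 = 51977891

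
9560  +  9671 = 19231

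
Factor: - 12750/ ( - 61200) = 2^( - 3 )*3^(  -  1)* 5^1 = 5/24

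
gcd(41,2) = 1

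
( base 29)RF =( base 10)798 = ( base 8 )1436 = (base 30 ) QI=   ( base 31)PN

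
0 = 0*71063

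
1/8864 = 1/8864 = 0.00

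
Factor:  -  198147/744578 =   -  2^( - 1)*3^1*257^2*372289^( - 1)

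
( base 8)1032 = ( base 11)44a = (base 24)ma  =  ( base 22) 12A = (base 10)538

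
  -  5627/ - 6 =937 + 5/6=937.83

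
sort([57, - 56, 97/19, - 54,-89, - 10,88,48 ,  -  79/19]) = [ - 89, - 56  , - 54, - 10, - 79/19,97/19,  48, 57, 88]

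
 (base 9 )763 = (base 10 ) 624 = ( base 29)lf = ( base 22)168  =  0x270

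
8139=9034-895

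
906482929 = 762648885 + 143834044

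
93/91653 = 31/30551  =  0.00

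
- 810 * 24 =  - 19440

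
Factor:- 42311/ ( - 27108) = 2^( - 2)*3^ ( - 3) * 29^1 *251^ ( - 1) * 1459^1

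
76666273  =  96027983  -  19361710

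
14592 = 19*768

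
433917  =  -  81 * (  -  5357)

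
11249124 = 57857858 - 46608734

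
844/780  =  211/195=1.08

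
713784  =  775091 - 61307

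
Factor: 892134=2^1 * 3^4*5507^1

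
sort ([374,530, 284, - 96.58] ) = [-96.58, 284,374,530]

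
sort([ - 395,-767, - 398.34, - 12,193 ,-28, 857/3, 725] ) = [ - 767, - 398.34, -395, - 28,  -  12, 193,857/3,  725] 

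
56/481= 56/481 = 0.12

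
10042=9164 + 878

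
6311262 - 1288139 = 5023123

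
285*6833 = 1947405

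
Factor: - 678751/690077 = - 839^1*853^( - 1) = -  839/853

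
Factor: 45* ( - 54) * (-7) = 2^1 * 3^5*5^1*7^1  =  17010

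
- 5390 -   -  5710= 320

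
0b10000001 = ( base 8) 201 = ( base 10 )129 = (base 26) 4p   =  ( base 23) 5e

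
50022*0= 0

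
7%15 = 7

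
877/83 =877/83  =  10.57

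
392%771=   392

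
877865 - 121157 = 756708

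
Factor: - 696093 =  - 3^1*331^1*701^1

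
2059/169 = 12 + 31/169= 12.18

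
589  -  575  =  14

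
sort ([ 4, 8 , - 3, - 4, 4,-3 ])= [ - 4,  -  3, - 3, 4,4, 8] 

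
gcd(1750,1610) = 70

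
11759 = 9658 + 2101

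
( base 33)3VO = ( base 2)1000011011010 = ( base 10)4314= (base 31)4F5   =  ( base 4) 1003122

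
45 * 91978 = 4139010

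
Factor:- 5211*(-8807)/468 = 5099253/52 = 2^( - 2)*3^1 *13^( - 1)*193^1 * 8807^1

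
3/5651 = 3/5651 = 0.00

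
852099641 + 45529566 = 897629207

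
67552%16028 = 3440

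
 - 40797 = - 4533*9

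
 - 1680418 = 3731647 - 5412065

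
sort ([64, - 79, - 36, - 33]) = [- 79, - 36,- 33,64] 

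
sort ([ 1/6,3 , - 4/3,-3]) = [ - 3, - 4/3 , 1/6, 3 ]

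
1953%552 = 297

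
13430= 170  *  79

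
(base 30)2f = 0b1001011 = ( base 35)25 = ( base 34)27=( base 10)75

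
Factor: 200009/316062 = 2^( - 1 )*3^( - 4 )*1951^( - 1)* 200009^1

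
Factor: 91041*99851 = 3^1*31^1*3221^1*30347^1= 9090534891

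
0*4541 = 0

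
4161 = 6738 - 2577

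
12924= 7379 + 5545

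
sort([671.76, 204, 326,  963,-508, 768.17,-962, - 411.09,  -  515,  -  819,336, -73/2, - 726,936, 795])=[  -  962,  -  819, -726,  -  515, - 508, - 411.09,  -  73/2, 204, 326,336, 671.76,768.17, 795, 936, 963]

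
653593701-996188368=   -  342594667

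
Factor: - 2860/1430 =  - 2^1   =  - 2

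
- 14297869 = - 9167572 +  - 5130297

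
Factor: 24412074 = 2^1*3^1*19^1*214141^1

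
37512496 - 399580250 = - 362067754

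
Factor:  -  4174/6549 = - 2^1 *3^(-1 )*37^( - 1 )*59^(-1 )*2087^1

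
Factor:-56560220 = -2^2* 5^1*23^1*122957^1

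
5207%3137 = 2070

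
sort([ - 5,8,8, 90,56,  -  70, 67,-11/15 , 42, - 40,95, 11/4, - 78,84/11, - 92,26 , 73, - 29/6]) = [ - 92, - 78, - 70 ,-40, - 5, - 29/6,-11/15 , 11/4 , 84/11, 8, 8,26,42, 56, 67,73,90,95 ] 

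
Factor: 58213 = 23^1*2531^1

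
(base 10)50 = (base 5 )200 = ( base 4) 302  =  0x32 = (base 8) 62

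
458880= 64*7170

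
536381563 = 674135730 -137754167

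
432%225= 207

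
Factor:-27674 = - 2^1 * 101^1 *137^1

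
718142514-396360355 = 321782159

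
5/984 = 5/984 = 0.01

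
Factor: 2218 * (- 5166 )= - 11458188 = - 2^2*3^2 * 7^1* 41^1*1109^1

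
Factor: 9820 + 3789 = 13609 = 31^1*439^1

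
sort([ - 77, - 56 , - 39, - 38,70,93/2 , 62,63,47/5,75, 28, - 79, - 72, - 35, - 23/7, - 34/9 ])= [ - 79, - 77, - 72, - 56, - 39, - 38, - 35, - 34/9, - 23/7,47/5,28,93/2,62, 63,70,75]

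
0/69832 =0 = 0.00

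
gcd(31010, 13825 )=35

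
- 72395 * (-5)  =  361975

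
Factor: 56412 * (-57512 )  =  -3244366944 = -2^5*3^2*7^1*13^1*79^1*1567^1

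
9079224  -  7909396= 1169828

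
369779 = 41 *9019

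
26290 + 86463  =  112753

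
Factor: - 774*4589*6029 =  - 2^1*3^2 * 13^1* 43^1*353^1*6029^1  =  -21414320694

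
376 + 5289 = 5665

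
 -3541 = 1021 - 4562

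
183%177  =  6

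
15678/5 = 3135 + 3/5 = 3135.60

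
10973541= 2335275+8638266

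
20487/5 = 4097 + 2/5 = 4097.40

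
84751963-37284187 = 47467776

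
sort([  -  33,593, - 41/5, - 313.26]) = [ - 313.26,-33 , -41/5,593 ] 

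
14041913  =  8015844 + 6026069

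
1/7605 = 1/7605  =  0.00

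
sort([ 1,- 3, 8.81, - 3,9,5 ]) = [ - 3, - 3, 1, 5,8.81,  9 ] 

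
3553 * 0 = 0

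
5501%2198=1105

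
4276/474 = 2138/237  =  9.02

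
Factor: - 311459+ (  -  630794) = -13^1*72481^1  =  -942253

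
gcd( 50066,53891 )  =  1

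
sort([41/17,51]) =[ 41/17,  51 ]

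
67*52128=3492576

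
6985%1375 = 110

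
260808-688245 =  -427437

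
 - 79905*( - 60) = 4794300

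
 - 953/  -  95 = 10+3/95 = 10.03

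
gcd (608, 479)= 1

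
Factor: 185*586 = 2^1 * 5^1  *37^1*293^1=108410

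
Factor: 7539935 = 5^1*13^2*8923^1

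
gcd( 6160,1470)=70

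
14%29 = 14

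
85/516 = 85/516  =  0.16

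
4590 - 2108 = 2482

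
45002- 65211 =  - 20209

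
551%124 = 55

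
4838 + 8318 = 13156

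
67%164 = 67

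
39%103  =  39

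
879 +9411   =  10290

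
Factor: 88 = 2^3*11^1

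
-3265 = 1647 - 4912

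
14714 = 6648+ 8066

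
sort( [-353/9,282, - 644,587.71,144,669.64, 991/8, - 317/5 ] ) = [ - 644, -317/5, - 353/9, 991/8,  144,282 , 587.71, 669.64]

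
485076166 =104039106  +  381037060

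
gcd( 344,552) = 8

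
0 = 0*2856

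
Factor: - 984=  - 2^3 * 3^1 * 41^1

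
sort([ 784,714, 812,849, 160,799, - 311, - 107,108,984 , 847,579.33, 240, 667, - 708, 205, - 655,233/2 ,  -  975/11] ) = [ - 708 ,- 655,  -  311, - 107, -975/11,108,233/2,160 , 205, 240, 579.33,667 , 714,784,799,812,847,849,984]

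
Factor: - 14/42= - 1/3 = - 3^( - 1 ) 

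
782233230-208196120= 574037110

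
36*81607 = 2937852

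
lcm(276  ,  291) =26772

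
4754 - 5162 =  - 408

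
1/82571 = 1/82571 = 0.00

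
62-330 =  - 268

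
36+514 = 550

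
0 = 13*0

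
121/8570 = 121/8570 = 0.01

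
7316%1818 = 44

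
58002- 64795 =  - 6793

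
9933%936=573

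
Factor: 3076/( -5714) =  - 1538/2857 = - 2^1*769^1*2857^( - 1 ) 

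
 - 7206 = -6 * 1201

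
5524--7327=12851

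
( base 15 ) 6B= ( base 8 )145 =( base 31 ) 38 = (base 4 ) 1211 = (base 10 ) 101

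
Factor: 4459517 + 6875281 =11334798 = 2^1*3^2*629711^1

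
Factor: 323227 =263^1*1229^1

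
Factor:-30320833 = -30320833^1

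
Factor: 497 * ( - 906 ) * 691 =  - 311144862= - 2^1*3^1*7^1*71^1*151^1 *691^1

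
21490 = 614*35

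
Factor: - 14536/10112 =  - 2^( - 4)*23^1 =-  23/16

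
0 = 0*65169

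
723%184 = 171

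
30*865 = 25950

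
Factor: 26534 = 2^1 * 13267^1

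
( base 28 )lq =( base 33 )IK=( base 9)752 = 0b1001100110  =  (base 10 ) 614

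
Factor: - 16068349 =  - 11^1*17^1*29^1*2963^1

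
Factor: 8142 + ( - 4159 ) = 7^1*569^1= 3983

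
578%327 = 251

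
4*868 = 3472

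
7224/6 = 1204 = 1204.00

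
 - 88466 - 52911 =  - 141377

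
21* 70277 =1475817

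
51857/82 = 632 + 33/82 = 632.40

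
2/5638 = 1/2819 = 0.00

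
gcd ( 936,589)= 1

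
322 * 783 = 252126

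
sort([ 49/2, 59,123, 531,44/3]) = [44/3, 49/2,59, 123,531 ] 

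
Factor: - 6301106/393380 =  - 2^( - 1) * 5^ (-1)*7^2*13^( - 1)*17^( - 1)*89^(-1 )*113^1*569^1=- 3150553/196690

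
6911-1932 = 4979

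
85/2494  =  85/2494= 0.03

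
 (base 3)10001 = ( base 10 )82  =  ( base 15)57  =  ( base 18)4A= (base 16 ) 52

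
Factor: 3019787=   3019787^1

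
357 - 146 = 211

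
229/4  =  57 + 1/4 = 57.25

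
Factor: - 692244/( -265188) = 3^1*7^(  -  1)*11^( - 1)*67^1 = 201/77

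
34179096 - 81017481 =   -  46838385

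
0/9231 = 0 = 0.00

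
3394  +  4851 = 8245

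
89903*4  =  359612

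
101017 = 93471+7546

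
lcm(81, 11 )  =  891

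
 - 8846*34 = -300764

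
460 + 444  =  904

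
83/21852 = 83/21852 = 0.00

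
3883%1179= 346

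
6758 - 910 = 5848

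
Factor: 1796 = 2^2 * 449^1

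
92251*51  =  4704801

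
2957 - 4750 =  - 1793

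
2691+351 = 3042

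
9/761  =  9/761= 0.01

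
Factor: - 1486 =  - 2^1*743^1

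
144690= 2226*65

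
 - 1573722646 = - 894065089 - 679657557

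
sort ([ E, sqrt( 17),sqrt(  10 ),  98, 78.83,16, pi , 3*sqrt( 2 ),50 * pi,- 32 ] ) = [ - 32,  E,  pi,sqrt ( 10),sqrt(17 ), 3*sqrt(2) , 16,78.83, 98,50*pi]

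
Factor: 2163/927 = 7/3 = 3^( - 1 )*7^1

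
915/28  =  915/28 = 32.68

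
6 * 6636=39816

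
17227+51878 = 69105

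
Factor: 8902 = 2^1 * 4451^1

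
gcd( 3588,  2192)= 4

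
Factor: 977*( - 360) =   -  351720 = - 2^3*3^2*5^1*977^1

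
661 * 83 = 54863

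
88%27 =7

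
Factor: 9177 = 3^1*7^1*19^1*23^1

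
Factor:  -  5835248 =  - 2^4*251^1 * 1453^1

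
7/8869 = 1/1267 = 0.00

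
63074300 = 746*84550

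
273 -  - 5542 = 5815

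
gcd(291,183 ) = 3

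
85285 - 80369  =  4916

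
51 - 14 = 37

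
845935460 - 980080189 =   -  134144729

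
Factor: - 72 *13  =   - 936 =- 2^3*3^2 * 13^1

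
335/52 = 335/52  =  6.44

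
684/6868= 171/1717 = 0.10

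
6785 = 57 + 6728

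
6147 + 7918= 14065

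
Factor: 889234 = 2^1*53^1 * 8389^1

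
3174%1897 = 1277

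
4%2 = 0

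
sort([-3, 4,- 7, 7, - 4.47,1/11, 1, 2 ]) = [ - 7, - 4.47, - 3,1/11, 1,2, 4, 7]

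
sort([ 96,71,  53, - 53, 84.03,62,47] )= [ - 53, 47,53, 62, 71,84.03,96]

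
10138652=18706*542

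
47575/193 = 246 + 97/193 = 246.50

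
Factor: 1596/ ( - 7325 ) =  - 2^2*3^1*5^( - 2)*7^1 * 19^1*293^( - 1 )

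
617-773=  - 156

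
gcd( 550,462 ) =22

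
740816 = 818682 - 77866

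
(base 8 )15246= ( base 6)51330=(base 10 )6822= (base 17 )16a5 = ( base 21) F9I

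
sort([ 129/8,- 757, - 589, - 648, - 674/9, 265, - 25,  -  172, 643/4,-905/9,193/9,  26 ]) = [-757,-648, - 589,  -  172, - 905/9, - 674/9,-25, 129/8, 193/9,26,643/4, 265] 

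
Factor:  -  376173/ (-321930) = 2^( - 1 )*5^(-1)*73^( - 1)*853^1 = 853/730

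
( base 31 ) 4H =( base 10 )141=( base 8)215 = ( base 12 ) b9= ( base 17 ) 85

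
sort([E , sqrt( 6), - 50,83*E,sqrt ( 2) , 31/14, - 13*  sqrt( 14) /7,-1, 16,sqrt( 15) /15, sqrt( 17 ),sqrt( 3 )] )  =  [ - 50, - 13*sqrt( 14 ) /7, - 1, sqrt (15) /15,  sqrt( 2 ),sqrt( 3) , 31/14,sqrt(6) , E,  sqrt( 17), 16,83*E ] 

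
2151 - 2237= - 86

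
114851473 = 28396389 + 86455084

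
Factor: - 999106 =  - 2^1* 59^1*8467^1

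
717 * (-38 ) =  - 27246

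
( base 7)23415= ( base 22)CAB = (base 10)6039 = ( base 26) 8o7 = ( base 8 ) 13627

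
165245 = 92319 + 72926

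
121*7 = 847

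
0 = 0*7086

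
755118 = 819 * 922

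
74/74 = 1 = 1.00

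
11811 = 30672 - 18861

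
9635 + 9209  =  18844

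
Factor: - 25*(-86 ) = 2150  =  2^1*5^2* 43^1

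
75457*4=301828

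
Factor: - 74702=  - 2^1*41^1*911^1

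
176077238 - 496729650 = -320652412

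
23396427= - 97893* ( - 239 ) 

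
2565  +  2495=5060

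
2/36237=2/36237 = 0.00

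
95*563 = 53485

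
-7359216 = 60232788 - 67592004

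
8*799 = 6392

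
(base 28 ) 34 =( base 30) 2S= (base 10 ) 88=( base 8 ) 130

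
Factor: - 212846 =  - 2^1*31^1*3433^1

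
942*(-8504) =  - 8010768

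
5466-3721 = 1745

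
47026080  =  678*69360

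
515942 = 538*959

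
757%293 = 171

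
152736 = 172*888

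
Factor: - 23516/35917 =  - 2^2*7^( -2)*733^( - 1 )*5879^1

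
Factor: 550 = 2^1* 5^2*11^1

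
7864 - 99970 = -92106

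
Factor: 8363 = 8363^1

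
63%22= 19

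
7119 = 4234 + 2885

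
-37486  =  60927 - 98413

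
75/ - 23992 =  - 1 + 23917/23992 =- 0.00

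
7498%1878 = 1864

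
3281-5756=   -  2475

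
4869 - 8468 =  - 3599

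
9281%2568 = 1577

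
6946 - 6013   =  933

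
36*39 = 1404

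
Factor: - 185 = - 5^1*37^1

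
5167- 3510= 1657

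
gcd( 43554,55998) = 6222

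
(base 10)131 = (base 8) 203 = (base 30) 4B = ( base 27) 4n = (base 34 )3T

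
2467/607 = 2467/607 = 4.06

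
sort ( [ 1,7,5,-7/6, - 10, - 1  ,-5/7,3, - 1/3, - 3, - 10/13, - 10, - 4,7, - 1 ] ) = [ - 10, - 10, - 4 , - 3, - 7/6,-1, -1, - 10/13,  -  5/7,- 1/3,  1, 3,5,7,7]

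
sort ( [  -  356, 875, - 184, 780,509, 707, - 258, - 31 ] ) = [ - 356, - 258, - 184, - 31, 509, 707, 780,875] 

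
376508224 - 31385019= 345123205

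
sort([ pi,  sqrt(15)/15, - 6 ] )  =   [-6, sqrt ( 15 ) /15,pi]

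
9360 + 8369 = 17729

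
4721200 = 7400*638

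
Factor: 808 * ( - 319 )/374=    - 11716/17 = - 2^2*17^(-1)*29^1*101^1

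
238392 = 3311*72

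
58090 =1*58090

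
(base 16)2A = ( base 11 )39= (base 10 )42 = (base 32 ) 1a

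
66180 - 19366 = 46814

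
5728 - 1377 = 4351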